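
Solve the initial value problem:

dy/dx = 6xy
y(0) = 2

General solution: y = Ce^(3x²)
Applying IC y(0) = 2:
Particular solution: y = 2e^(3x²)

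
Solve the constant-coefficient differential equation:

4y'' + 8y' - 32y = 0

Characteristic equation: 4r² + 8r - 32 = 0
Divide by 4: r² + 2r - 8 = 0
Roots: r = 2, -4 (distinct real)
General solution: y = C₁e^(2x) + C₂e^(-4x)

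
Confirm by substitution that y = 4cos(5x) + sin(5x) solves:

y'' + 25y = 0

Verification:
y'' = -100cos(5x) - 25sin(5x)
y'' + 25y = 0 ✓

Yes, it is a solution.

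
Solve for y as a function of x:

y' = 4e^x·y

Separating variables and integrating:
ln|y| = 4e^x + C

General solution: y = Ce^(4e^x)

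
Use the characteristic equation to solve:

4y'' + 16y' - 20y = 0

Characteristic equation: 4r² + 16r - 20 = 0
Divide by 4: r² + 4r - 5 = 0
Roots: r = 1, -5 (distinct real)
General solution: y = C₁e^x + C₂e^(-5x)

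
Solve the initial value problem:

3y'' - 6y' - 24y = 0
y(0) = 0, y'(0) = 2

General solution: y = C₁e^(4x) + C₂e^(-2x)
Applying ICs: C₁ = 1/3, C₂ = -1/3
Particular solution: y = (1/3)e^(4x) - (1/3)e^(-2x)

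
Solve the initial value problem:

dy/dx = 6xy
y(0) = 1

General solution: y = Ce^(3x²)
Applying IC y(0) = 1:
Particular solution: y = e^(3x²)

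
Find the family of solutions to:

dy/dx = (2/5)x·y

Separating variables and integrating:
ln|y| = x^2/5 + C

General solution: y = Ce^(x^2/5)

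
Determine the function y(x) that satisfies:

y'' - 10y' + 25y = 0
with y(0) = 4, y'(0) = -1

General solution: y = (C₁ + C₂x)e^(5x)
Repeated root r = 5
Applying ICs: C₁ = 4, C₂ = -21
Particular solution: y = (4 - 21x)e^(5x)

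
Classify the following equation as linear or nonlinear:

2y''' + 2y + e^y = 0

Nonlinear (e^y is nonlinear in y)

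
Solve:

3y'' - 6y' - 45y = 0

Characteristic equation: 3r² - 6r - 45 = 0
Divide by 3: r² - 2r - 15 = 0
Roots: r = 5, -3 (distinct real)
General solution: y = C₁e^(5x) + C₂e^(-3x)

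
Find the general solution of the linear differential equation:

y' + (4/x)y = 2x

Using integrating factor method:

General solution: y = (1/3)x^2 + Cx^(-4)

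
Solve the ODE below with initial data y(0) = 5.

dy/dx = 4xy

General solution: y = Ce^(2x²)
Applying IC y(0) = 5:
Particular solution: y = 5e^(2x²)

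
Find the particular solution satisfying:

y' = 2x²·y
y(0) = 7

General solution: y = Ce^(2x³/3)
Applying IC y(0) = 7:
Particular solution: y = 7e^(2x³/3)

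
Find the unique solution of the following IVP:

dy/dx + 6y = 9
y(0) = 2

General solution: y = 3/2 + Ce^(-6x)
Applying y(0) = 2: C = 2 - 3/2 = 1/2
Particular solution: y = 3/2 + (1/2)e^(-6x)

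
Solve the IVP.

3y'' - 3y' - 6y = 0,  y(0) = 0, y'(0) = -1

General solution: y = C₁e^(2x) + C₂e^(-x)
Applying ICs: C₁ = -1/3, C₂ = 1/3
Particular solution: y = -(1/3)e^(2x) + (1/3)e^(-x)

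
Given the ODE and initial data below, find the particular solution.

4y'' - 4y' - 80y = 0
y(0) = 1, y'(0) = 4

General solution: y = C₁e^(5x) + C₂e^(-4x)
Applying ICs: C₁ = 8/9, C₂ = 1/9
Particular solution: y = (8/9)e^(5x) + (1/9)e^(-4x)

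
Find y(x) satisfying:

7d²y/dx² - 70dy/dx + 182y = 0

Characteristic equation: 7r² - 70r + 182 = 0
Divide by 7: r² - 10r + 26 = 0
Roots: r = 5 ± i (complex conjugates)
General solution: y = e^(5x)(C₁cos(x) + C₂sin(x))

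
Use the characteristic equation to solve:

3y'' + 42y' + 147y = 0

Characteristic equation: 3r² + 42r + 147 = 0
Divide by 3: r² + 14r + 49 = 0
Factored: (r + 7)² = 0
Repeated root: r = -7
General solution: y = (C₁ + C₂x)e^(-7x)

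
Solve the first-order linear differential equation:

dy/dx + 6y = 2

Using integrating factor method:

General solution: y = 1/3 + Ce^(-6x)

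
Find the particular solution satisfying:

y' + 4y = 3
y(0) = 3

General solution: y = 3/4 + Ce^(-4x)
Applying y(0) = 3: C = 3 - 3/4 = 9/4
Particular solution: y = 3/4 + (9/4)e^(-4x)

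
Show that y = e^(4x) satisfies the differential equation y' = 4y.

Verification:
y = e^(4x)
y' = 4e^(4x)
4y = 4e^(4x)
y' = 4y ✓

Yes, it is a solution.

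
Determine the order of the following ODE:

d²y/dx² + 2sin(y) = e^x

The order is 2 (highest derivative is of order 2).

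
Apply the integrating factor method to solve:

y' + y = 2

Using integrating factor method:

General solution: y = 2 + Ce^(-x)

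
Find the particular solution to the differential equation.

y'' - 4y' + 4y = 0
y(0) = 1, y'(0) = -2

General solution: y = (C₁ + C₂x)e^(2x)
Repeated root r = 2
Applying ICs: C₁ = 1, C₂ = -4
Particular solution: y = (1 - 4x)e^(2x)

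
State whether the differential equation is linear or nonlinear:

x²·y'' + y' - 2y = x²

Linear (y and its derivatives appear to the first power only, no products of y terms)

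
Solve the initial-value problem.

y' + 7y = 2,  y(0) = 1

General solution: y = 2/7 + Ce^(-7x)
Applying y(0) = 1: C = 1 - 2/7 = 5/7
Particular solution: y = 2/7 + (5/7)e^(-7x)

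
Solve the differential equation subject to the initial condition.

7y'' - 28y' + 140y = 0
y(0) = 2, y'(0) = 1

General solution: y = e^(2x)(C₁cos(4x) + C₂sin(4x))
Complex roots r = 2 ± 4i
Applying ICs: C₁ = 2, C₂ = -3/4
Particular solution: y = e^(2x)(2cos(4x) - (3/4)sin(4x))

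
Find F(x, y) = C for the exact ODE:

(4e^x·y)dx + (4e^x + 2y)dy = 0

Verify exactness: ∂M/∂y = ∂N/∂x ✓
Find F(x,y) such that ∂F/∂x = M, ∂F/∂y = N
Solution: 4e^x·y + y² = C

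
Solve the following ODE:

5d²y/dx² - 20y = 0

Characteristic equation: 5r² - 20 = 0
Divide by 5: r² - 4 = 0
Roots: r = 2, -2 (distinct real)
General solution: y = C₁e^(2x) + C₂e^(-2x)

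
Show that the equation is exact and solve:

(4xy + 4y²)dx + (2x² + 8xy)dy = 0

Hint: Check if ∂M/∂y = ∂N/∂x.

Verify exactness: ∂M/∂y = ∂N/∂x ✓
Find F(x,y) such that ∂F/∂x = M, ∂F/∂y = N
Solution: 2x²y + 4xy² = C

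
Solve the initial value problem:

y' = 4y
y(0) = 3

General solution: y = Ce^(4x)
Applying IC y(0) = 3:
Particular solution: y = 3e^(4x)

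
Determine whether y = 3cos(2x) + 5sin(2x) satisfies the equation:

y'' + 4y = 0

Verification:
y'' = -12cos(2x) - 20sin(2x)
y'' + 4y = 0 ✓

Yes, it is a solution.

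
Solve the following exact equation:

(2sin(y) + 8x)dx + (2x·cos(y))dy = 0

Verify exactness: ∂M/∂y = ∂N/∂x ✓
Find F(x,y) such that ∂F/∂x = M, ∂F/∂y = N
Solution: 2x·sin(y) + 4x² = C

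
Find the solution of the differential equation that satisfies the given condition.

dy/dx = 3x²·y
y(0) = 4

General solution: y = Ce^(x³)
Applying IC y(0) = 4:
Particular solution: y = 4e^(x³)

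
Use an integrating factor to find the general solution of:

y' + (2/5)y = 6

Using integrating factor method:

General solution: y = 15 + Ce^(-2x/5)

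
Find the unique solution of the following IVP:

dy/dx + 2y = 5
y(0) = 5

General solution: y = 5/2 + Ce^(-2x)
Applying y(0) = 5: C = 5 - 5/2 = 5/2
Particular solution: y = 5/2 + (5/2)e^(-2x)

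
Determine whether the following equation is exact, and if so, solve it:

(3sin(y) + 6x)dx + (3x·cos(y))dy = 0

Verify exactness: ∂M/∂y = ∂N/∂x ✓
Find F(x,y) such that ∂F/∂x = M, ∂F/∂y = N
Solution: 3x·sin(y) + 3x² = C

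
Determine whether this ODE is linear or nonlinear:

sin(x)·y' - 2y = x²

Linear (y and its derivatives appear to the first power only, no products of y terms)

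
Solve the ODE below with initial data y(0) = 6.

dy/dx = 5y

General solution: y = Ce^(5x)
Applying IC y(0) = 6:
Particular solution: y = 6e^(5x)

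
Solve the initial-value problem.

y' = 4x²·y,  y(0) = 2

General solution: y = Ce^(4x³/3)
Applying IC y(0) = 2:
Particular solution: y = 2e^(4x³/3)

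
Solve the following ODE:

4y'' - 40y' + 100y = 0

Characteristic equation: 4r² - 40r + 100 = 0
Divide by 4: r² - 10r + 25 = 0
Factored: (r - 5)² = 0
Repeated root: r = 5
General solution: y = (C₁ + C₂x)e^(5x)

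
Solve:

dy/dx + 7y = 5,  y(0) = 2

General solution: y = 5/7 + Ce^(-7x)
Applying y(0) = 2: C = 2 - 5/7 = 9/7
Particular solution: y = 5/7 + (9/7)e^(-7x)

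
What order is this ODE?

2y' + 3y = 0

The order is 1 (highest derivative is of order 1).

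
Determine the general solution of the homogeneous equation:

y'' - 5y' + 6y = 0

Characteristic equation: r² - 5r + 6 = 0
Roots: r = 2, 3 (distinct real)
General solution: y = C₁e^(2x) + C₂e^(3x)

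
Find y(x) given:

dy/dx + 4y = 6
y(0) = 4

General solution: y = 3/2 + Ce^(-4x)
Applying y(0) = 4: C = 4 - 3/2 = 5/2
Particular solution: y = 3/2 + (5/2)e^(-4x)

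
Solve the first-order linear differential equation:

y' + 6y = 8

Using integrating factor method:

General solution: y = 4/3 + Ce^(-6x)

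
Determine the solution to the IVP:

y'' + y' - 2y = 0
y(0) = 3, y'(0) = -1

General solution: y = C₁e^x + C₂e^(-2x)
Applying ICs: C₁ = 5/3, C₂ = 4/3
Particular solution: y = (5/3)e^x + (4/3)e^(-2x)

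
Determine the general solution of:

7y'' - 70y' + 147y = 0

Characteristic equation: 7r² - 70r + 147 = 0
Divide by 7: r² - 10r + 21 = 0
Roots: r = 7, 3 (distinct real)
General solution: y = C₁e^(7x) + C₂e^(3x)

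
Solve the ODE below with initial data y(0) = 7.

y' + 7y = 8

General solution: y = 8/7 + Ce^(-7x)
Applying y(0) = 7: C = 7 - 8/7 = 41/7
Particular solution: y = 8/7 + (41/7)e^(-7x)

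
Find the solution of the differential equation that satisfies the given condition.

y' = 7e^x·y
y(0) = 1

General solution: y = Ce^(7e^x)
Applying IC y(0) = 1:
Particular solution: y = e^(7(e^x - 1))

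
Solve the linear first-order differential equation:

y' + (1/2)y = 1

Using integrating factor method:

General solution: y = 2 + Ce^(-x/2)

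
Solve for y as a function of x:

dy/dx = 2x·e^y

Separating variables and integrating:
-e^(-y) = x² + C

General solution: y = -ln(C - x²)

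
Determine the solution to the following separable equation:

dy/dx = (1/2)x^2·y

Separating variables and integrating:
ln|y| = x^3/6 + C

General solution: y = Ce^(x^3/6)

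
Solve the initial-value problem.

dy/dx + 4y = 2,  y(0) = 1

General solution: y = 1/2 + Ce^(-4x)
Applying y(0) = 1: C = 1 - 1/2 = 1/2
Particular solution: y = 1/2 + (1/2)e^(-4x)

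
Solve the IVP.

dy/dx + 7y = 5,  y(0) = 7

General solution: y = 5/7 + Ce^(-7x)
Applying y(0) = 7: C = 7 - 5/7 = 44/7
Particular solution: y = 5/7 + (44/7)e^(-7x)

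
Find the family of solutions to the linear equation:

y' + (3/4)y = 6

Using integrating factor method:

General solution: y = 8 + Ce^(-3x/4)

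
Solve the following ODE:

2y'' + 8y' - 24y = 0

Characteristic equation: 2r² + 8r - 24 = 0
Divide by 2: r² + 4r - 12 = 0
Roots: r = 2, -6 (distinct real)
General solution: y = C₁e^(2x) + C₂e^(-6x)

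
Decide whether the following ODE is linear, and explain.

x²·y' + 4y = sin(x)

Linear (y and its derivatives appear to the first power only, no products of y terms)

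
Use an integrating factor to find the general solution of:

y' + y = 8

Using integrating factor method:

General solution: y = 8 + Ce^(-x)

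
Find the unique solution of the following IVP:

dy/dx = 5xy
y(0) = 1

General solution: y = Ce^(5x²/2)
Applying IC y(0) = 1:
Particular solution: y = e^(5x²/2)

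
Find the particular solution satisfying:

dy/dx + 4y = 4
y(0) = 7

General solution: y = 1 + Ce^(-4x)
Applying y(0) = 7: C = 7 - 1 = 6
Particular solution: y = 1 + 6e^(-4x)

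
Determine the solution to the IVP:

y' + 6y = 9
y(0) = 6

General solution: y = 3/2 + Ce^(-6x)
Applying y(0) = 6: C = 6 - 3/2 = 9/2
Particular solution: y = 3/2 + (9/2)e^(-6x)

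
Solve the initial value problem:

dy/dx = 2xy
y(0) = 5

General solution: y = Ce^(x²)
Applying IC y(0) = 5:
Particular solution: y = 5e^(x²)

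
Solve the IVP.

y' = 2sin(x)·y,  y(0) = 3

General solution: y = Ce^(-2cos(x))
Applying IC y(0) = 3:
Particular solution: y = 3e^(2(1-cos(x)))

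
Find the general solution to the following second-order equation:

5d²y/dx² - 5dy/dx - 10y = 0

Characteristic equation: 5r² - 5r - 10 = 0
Divide by 5: r² - r - 2 = 0
Roots: r = 2, -1 (distinct real)
General solution: y = C₁e^(2x) + C₂e^(-x)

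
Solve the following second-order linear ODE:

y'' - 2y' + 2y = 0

Characteristic equation: r² - 2r + 2 = 0
Roots: r = 1 ± i (complex conjugates)
General solution: y = e^x(C₁cos(x) + C₂sin(x))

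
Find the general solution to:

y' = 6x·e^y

Separating variables and integrating:
-e^(-y) = 3x² + C

General solution: y = -ln(C - 3x²)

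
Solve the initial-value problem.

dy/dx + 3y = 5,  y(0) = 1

General solution: y = 5/3 + Ce^(-3x)
Applying y(0) = 1: C = 1 - 5/3 = -2/3
Particular solution: y = 5/3 - (2/3)e^(-3x)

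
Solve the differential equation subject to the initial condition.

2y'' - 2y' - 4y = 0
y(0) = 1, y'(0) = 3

General solution: y = C₁e^(2x) + C₂e^(-x)
Applying ICs: C₁ = 4/3, C₂ = -1/3
Particular solution: y = (4/3)e^(2x) - (1/3)e^(-x)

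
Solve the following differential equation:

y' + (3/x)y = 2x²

Using integrating factor method:

General solution: y = (1/3)x^3 + Cx^(-3)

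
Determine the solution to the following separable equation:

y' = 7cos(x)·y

Separating variables and integrating:
ln|y| = 7sin(x) + C

General solution: y = Ce^(7sin(x))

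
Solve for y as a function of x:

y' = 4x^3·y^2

Separating variables and integrating:
-1/y = x^4 + C

General solution: y^-1 = -x^4 + C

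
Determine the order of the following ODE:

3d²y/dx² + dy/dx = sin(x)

The order is 2 (highest derivative is of order 2).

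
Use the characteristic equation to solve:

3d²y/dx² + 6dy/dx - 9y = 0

Characteristic equation: 3r² + 6r - 9 = 0
Divide by 3: r² + 2r - 3 = 0
Roots: r = 1, -3 (distinct real)
General solution: y = C₁e^x + C₂e^(-3x)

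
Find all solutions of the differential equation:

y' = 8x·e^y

Separating variables and integrating:
-e^(-y) = 4x² + C

General solution: y = -ln(C - 4x²)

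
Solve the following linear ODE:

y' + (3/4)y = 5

Using integrating factor method:

General solution: y = 20/3 + Ce^(-3x/4)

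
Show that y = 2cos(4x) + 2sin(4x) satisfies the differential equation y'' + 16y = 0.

Verification:
y'' = -32cos(4x) - 32sin(4x)
y'' + 16y = 0 ✓

Yes, it is a solution.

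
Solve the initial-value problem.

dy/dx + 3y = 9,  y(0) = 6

General solution: y = 3 + Ce^(-3x)
Applying y(0) = 6: C = 6 - 3 = 3
Particular solution: y = 3 + 3e^(-3x)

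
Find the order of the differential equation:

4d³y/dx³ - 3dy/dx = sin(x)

The order is 3 (highest derivative is of order 3).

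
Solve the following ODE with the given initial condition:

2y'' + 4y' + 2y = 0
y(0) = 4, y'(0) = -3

General solution: y = (C₁ + C₂x)e^(-x)
Repeated root r = -1
Applying ICs: C₁ = 4, C₂ = 1
Particular solution: y = (4 + x)e^(-x)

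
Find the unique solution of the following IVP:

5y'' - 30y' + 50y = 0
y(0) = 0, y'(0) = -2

General solution: y = e^(3x)(C₁cos(x) + C₂sin(x))
Complex roots r = 3 ± i
Applying ICs: C₁ = 0, C₂ = -2
Particular solution: y = e^(3x)(-2sin(x))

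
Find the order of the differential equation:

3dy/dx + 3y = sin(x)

The order is 1 (highest derivative is of order 1).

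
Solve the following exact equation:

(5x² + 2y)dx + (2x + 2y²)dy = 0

Verify exactness: ∂M/∂y = ∂N/∂x ✓
Find F(x,y) such that ∂F/∂x = M, ∂F/∂y = N
Solution: 5x³/3 + 2xy + 2y³/3 = C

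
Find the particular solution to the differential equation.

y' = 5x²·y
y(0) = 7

General solution: y = Ce^(5x³/3)
Applying IC y(0) = 7:
Particular solution: y = 7e^(5x³/3)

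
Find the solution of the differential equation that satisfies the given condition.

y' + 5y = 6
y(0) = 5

General solution: y = 6/5 + Ce^(-5x)
Applying y(0) = 5: C = 5 - 6/5 = 19/5
Particular solution: y = 6/5 + (19/5)e^(-5x)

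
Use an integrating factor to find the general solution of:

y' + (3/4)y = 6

Using integrating factor method:

General solution: y = 8 + Ce^(-3x/4)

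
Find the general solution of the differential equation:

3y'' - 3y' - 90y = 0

Characteristic equation: 3r² - 3r - 90 = 0
Divide by 3: r² - r - 30 = 0
Roots: r = 6, -5 (distinct real)
General solution: y = C₁e^(6x) + C₂e^(-5x)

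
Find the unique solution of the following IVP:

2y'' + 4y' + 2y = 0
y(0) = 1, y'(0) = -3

General solution: y = (C₁ + C₂x)e^(-x)
Repeated root r = -1
Applying ICs: C₁ = 1, C₂ = -2
Particular solution: y = (1 - 2x)e^(-x)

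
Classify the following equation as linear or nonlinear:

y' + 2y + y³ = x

Nonlinear (y³ term)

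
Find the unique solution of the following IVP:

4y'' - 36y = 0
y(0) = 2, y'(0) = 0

General solution: y = C₁e^(3x) + C₂e^(-3x)
Applying ICs: C₁ = 1, C₂ = 1
Particular solution: y = e^(3x) + e^(-3x)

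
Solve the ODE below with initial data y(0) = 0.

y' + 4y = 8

General solution: y = 2 + Ce^(-4x)
Applying y(0) = 0: C = 0 - 2 = -2
Particular solution: y = 2 - 2e^(-4x)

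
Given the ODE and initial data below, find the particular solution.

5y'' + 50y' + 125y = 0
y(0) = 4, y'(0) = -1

General solution: y = (C₁ + C₂x)e^(-5x)
Repeated root r = -5
Applying ICs: C₁ = 4, C₂ = 19
Particular solution: y = (4 + 19x)e^(-5x)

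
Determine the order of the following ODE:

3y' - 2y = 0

The order is 1 (highest derivative is of order 1).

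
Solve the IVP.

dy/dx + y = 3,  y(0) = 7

General solution: y = 3 + Ce^(-x)
Applying y(0) = 7: C = 7 - 3 = 4
Particular solution: y = 3 + 4e^(-x)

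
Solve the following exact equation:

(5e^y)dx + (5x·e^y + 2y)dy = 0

Verify exactness: ∂M/∂y = ∂N/∂x ✓
Find F(x,y) such that ∂F/∂x = M, ∂F/∂y = N
Solution: 5x·e^y + y² = C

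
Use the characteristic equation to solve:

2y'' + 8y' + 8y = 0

Characteristic equation: 2r² + 8r + 8 = 0
Divide by 2: r² + 4r + 4 = 0
Factored: (r + 2)² = 0
Repeated root: r = -2
General solution: y = (C₁ + C₂x)e^(-2x)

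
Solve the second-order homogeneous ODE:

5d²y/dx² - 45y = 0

Characteristic equation: 5r² - 45 = 0
Divide by 5: r² - 9 = 0
Roots: r = 3, -3 (distinct real)
General solution: y = C₁e^(3x) + C₂e^(-3x)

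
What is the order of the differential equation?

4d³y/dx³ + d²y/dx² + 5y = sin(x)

The order is 3 (highest derivative is of order 3).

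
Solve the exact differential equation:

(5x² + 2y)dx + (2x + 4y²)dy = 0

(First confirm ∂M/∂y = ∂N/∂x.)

Verify exactness: ∂M/∂y = ∂N/∂x ✓
Find F(x,y) such that ∂F/∂x = M, ∂F/∂y = N
Solution: 5x³/3 + 2xy + 4y³/3 = C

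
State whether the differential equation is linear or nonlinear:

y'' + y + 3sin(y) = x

Nonlinear (sin(y) is nonlinear in y)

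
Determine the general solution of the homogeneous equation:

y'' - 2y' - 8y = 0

Characteristic equation: r² - 2r - 8 = 0
Roots: r = 4, -2 (distinct real)
General solution: y = C₁e^(4x) + C₂e^(-2x)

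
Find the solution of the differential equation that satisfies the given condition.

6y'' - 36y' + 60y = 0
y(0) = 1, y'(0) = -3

General solution: y = e^(3x)(C₁cos(x) + C₂sin(x))
Complex roots r = 3 ± i
Applying ICs: C₁ = 1, C₂ = -6
Particular solution: y = e^(3x)(cos(x) - 6sin(x))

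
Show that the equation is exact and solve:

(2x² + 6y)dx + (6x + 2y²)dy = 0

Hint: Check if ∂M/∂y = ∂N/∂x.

Verify exactness: ∂M/∂y = ∂N/∂x ✓
Find F(x,y) such that ∂F/∂x = M, ∂F/∂y = N
Solution: 2x³/3 + 6xy + 2y³/3 = C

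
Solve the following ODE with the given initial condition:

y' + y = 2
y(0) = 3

General solution: y = 2 + Ce^(-x)
Applying y(0) = 3: C = 3 - 2 = 1
Particular solution: y = 2 + e^(-x)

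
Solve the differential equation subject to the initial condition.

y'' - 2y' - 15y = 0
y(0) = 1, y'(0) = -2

General solution: y = C₁e^(5x) + C₂e^(-3x)
Applying ICs: C₁ = 1/8, C₂ = 7/8
Particular solution: y = (1/8)e^(5x) + (7/8)e^(-3x)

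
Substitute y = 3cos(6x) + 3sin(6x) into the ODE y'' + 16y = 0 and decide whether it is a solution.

Verification:
y'' = -108cos(6x) - 108sin(6x)
y'' + 16y ≠ 0 (frequency mismatch: got 36 instead of 16)

No, it is not a solution.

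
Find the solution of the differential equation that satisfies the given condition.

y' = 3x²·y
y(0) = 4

General solution: y = Ce^(x³)
Applying IC y(0) = 4:
Particular solution: y = 4e^(x³)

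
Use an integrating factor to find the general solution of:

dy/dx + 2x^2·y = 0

Using integrating factor method:

General solution: y = Ce^(-2x^3/3)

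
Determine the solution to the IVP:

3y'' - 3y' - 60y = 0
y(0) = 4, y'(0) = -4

General solution: y = C₁e^(5x) + C₂e^(-4x)
Applying ICs: C₁ = 4/3, C₂ = 8/3
Particular solution: y = (4/3)e^(5x) + (8/3)e^(-4x)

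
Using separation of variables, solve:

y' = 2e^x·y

Separating variables and integrating:
ln|y| = 2e^x + C

General solution: y = Ce^(2e^x)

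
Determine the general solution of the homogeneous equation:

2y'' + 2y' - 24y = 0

Characteristic equation: 2r² + 2r - 24 = 0
Divide by 2: r² + r - 12 = 0
Roots: r = 3, -4 (distinct real)
General solution: y = C₁e^(3x) + C₂e^(-4x)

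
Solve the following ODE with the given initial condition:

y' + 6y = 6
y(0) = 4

General solution: y = 1 + Ce^(-6x)
Applying y(0) = 4: C = 4 - 1 = 3
Particular solution: y = 1 + 3e^(-6x)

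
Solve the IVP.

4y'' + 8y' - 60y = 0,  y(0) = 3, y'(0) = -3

General solution: y = C₁e^(3x) + C₂e^(-5x)
Applying ICs: C₁ = 3/2, C₂ = 3/2
Particular solution: y = (3/2)e^(3x) + (3/2)e^(-5x)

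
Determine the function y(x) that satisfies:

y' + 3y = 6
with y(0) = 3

General solution: y = 2 + Ce^(-3x)
Applying y(0) = 3: C = 3 - 2 = 1
Particular solution: y = 2 + e^(-3x)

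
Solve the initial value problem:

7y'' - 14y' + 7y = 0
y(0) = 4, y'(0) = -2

General solution: y = (C₁ + C₂x)e^x
Repeated root r = 1
Applying ICs: C₁ = 4, C₂ = -6
Particular solution: y = (4 - 6x)e^x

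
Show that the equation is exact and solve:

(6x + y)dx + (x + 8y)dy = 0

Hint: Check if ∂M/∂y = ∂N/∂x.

Verify exactness: ∂M/∂y = ∂N/∂x ✓
Find F(x,y) such that ∂F/∂x = M, ∂F/∂y = N
Solution: 3x² + xy + 4y² = C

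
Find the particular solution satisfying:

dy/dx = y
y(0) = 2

General solution: y = Ce^x
Applying IC y(0) = 2:
Particular solution: y = 2e^x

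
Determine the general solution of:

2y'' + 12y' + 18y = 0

Characteristic equation: 2r² + 12r + 18 = 0
Divide by 2: r² + 6r + 9 = 0
Factored: (r + 3)² = 0
Repeated root: r = -3
General solution: y = (C₁ + C₂x)e^(-3x)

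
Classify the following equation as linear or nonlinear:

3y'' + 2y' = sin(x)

Linear (y and its derivatives appear to the first power only, no products of y terms)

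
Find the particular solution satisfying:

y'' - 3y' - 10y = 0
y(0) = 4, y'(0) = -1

General solution: y = C₁e^(5x) + C₂e^(-2x)
Applying ICs: C₁ = 1, C₂ = 3
Particular solution: y = e^(5x) + 3e^(-2x)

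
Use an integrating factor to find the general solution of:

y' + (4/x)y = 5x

Using integrating factor method:

General solution: y = (5/6)x^2 + Cx^(-4)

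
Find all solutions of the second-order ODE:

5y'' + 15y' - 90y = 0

Characteristic equation: 5r² + 15r - 90 = 0
Divide by 5: r² + 3r - 18 = 0
Roots: r = 3, -6 (distinct real)
General solution: y = C₁e^(3x) + C₂e^(-6x)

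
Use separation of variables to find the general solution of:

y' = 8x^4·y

Separating variables and integrating:
ln|y| = 8x^5/5 + C

General solution: y = Ce^(8x^5/5)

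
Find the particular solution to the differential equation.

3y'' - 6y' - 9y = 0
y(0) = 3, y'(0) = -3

General solution: y = C₁e^(3x) + C₂e^(-x)
Applying ICs: C₁ = 0, C₂ = 3
Particular solution: y = 3e^(-x)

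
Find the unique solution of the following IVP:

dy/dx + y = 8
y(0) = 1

General solution: y = 8 + Ce^(-x)
Applying y(0) = 1: C = 1 - 8 = -7
Particular solution: y = 8 - 7e^(-x)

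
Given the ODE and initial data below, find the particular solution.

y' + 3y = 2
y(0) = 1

General solution: y = 2/3 + Ce^(-3x)
Applying y(0) = 1: C = 1 - 2/3 = 1/3
Particular solution: y = 2/3 + (1/3)e^(-3x)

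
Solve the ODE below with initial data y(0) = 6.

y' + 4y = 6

General solution: y = 3/2 + Ce^(-4x)
Applying y(0) = 6: C = 6 - 3/2 = 9/2
Particular solution: y = 3/2 + (9/2)e^(-4x)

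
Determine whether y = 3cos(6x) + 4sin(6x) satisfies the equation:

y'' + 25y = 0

Verification:
y'' = -108cos(6x) - 144sin(6x)
y'' + 25y ≠ 0 (frequency mismatch: got 36 instead of 25)

No, it is not a solution.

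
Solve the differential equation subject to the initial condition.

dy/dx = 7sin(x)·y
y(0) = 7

General solution: y = Ce^(-7cos(x))
Applying IC y(0) = 7:
Particular solution: y = 7e^(7(1-cos(x)))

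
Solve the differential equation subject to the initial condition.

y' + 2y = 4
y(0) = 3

General solution: y = 2 + Ce^(-2x)
Applying y(0) = 3: C = 3 - 2 = 1
Particular solution: y = 2 + e^(-2x)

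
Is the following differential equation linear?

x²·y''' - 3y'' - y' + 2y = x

Yes. Linear (y and its derivatives appear to the first power only, no products of y terms)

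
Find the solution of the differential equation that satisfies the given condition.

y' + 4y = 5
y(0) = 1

General solution: y = 5/4 + Ce^(-4x)
Applying y(0) = 1: C = 1 - 5/4 = -1/4
Particular solution: y = 5/4 - (1/4)e^(-4x)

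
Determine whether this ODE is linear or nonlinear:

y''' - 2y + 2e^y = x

Nonlinear (e^y is nonlinear in y)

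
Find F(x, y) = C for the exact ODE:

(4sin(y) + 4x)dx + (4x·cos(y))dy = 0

Verify exactness: ∂M/∂y = ∂N/∂x ✓
Find F(x,y) such that ∂F/∂x = M, ∂F/∂y = N
Solution: 4x·sin(y) + 2x² = C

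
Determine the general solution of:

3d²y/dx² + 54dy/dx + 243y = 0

Characteristic equation: 3r² + 54r + 243 = 0
Divide by 3: r² + 18r + 81 = 0
Factored: (r + 9)² = 0
Repeated root: r = -9
General solution: y = (C₁ + C₂x)e^(-9x)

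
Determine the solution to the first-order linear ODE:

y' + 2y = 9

Using integrating factor method:

General solution: y = 9/2 + Ce^(-2x)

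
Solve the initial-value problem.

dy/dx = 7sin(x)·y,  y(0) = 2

General solution: y = Ce^(-7cos(x))
Applying IC y(0) = 2:
Particular solution: y = 2e^(7(1-cos(x)))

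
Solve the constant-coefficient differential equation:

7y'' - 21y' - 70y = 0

Characteristic equation: 7r² - 21r - 70 = 0
Divide by 7: r² - 3r - 10 = 0
Roots: r = 5, -2 (distinct real)
General solution: y = C₁e^(5x) + C₂e^(-2x)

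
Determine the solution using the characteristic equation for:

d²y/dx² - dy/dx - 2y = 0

Characteristic equation: r² - r - 2 = 0
Roots: r = 2, -1 (distinct real)
General solution: y = C₁e^(2x) + C₂e^(-x)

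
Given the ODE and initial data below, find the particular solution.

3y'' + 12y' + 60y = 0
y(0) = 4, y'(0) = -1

General solution: y = e^(-2x)(C₁cos(4x) + C₂sin(4x))
Complex roots r = -2 ± 4i
Applying ICs: C₁ = 4, C₂ = 7/4
Particular solution: y = e^(-2x)(4cos(4x) + (7/4)sin(4x))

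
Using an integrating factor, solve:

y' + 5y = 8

Using integrating factor method:

General solution: y = 8/5 + Ce^(-5x)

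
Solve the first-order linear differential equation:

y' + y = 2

Using integrating factor method:

General solution: y = 2 + Ce^(-x)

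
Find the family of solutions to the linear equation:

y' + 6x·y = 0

Using integrating factor method:

General solution: y = Ce^(-3x^2)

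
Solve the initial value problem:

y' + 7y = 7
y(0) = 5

General solution: y = 1 + Ce^(-7x)
Applying y(0) = 5: C = 5 - 1 = 4
Particular solution: y = 1 + 4e^(-7x)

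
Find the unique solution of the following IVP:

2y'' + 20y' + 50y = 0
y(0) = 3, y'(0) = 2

General solution: y = (C₁ + C₂x)e^(-5x)
Repeated root r = -5
Applying ICs: C₁ = 3, C₂ = 17
Particular solution: y = (3 + 17x)e^(-5x)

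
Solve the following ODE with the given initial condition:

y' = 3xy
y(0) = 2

General solution: y = Ce^(3x²/2)
Applying IC y(0) = 2:
Particular solution: y = 2e^(3x²/2)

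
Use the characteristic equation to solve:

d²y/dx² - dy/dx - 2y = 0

Characteristic equation: r² - r - 2 = 0
Roots: r = 2, -1 (distinct real)
General solution: y = C₁e^(2x) + C₂e^(-x)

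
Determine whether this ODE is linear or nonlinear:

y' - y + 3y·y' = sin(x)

Nonlinear (product y·y')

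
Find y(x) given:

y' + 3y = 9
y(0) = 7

General solution: y = 3 + Ce^(-3x)
Applying y(0) = 7: C = 7 - 3 = 4
Particular solution: y = 3 + 4e^(-3x)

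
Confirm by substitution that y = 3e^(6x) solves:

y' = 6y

Verification:
y = 3e^(6x)
y' = 18e^(6x)
6y = 18e^(6x)
y' = 6y ✓

Yes, it is a solution.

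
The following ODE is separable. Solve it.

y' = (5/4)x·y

Separating variables and integrating:
ln|y| = 5x^2/8 + C

General solution: y = Ce^(5x^2/8)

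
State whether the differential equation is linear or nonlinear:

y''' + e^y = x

Nonlinear (e^y is nonlinear in y)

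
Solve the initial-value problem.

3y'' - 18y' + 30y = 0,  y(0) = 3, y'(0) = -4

General solution: y = e^(3x)(C₁cos(x) + C₂sin(x))
Complex roots r = 3 ± i
Applying ICs: C₁ = 3, C₂ = -13
Particular solution: y = e^(3x)(3cos(x) - 13sin(x))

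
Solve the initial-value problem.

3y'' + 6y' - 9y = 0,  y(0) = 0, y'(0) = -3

General solution: y = C₁e^x + C₂e^(-3x)
Applying ICs: C₁ = -3/4, C₂ = 3/4
Particular solution: y = -(3/4)e^x + (3/4)e^(-3x)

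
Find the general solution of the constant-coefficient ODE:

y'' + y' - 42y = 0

Characteristic equation: r² + r - 42 = 0
Roots: r = 6, -7 (distinct real)
General solution: y = C₁e^(6x) + C₂e^(-7x)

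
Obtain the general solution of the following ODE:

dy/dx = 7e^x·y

Separating variables and integrating:
ln|y| = 7e^x + C

General solution: y = Ce^(7e^x)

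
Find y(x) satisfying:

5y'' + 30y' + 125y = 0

Characteristic equation: 5r² + 30r + 125 = 0
Divide by 5: r² + 6r + 25 = 0
Roots: r = -3 ± 4i (complex conjugates)
General solution: y = e^(-3x)(C₁cos(4x) + C₂sin(4x))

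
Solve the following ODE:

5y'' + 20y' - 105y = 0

Characteristic equation: 5r² + 20r - 105 = 0
Divide by 5: r² + 4r - 21 = 0
Roots: r = 3, -7 (distinct real)
General solution: y = C₁e^(3x) + C₂e^(-7x)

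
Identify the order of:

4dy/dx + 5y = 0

The order is 1 (highest derivative is of order 1).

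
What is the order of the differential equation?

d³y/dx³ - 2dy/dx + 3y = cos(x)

The order is 3 (highest derivative is of order 3).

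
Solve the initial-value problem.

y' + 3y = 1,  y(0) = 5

General solution: y = 1/3 + Ce^(-3x)
Applying y(0) = 5: C = 5 - 1/3 = 14/3
Particular solution: y = 1/3 + (14/3)e^(-3x)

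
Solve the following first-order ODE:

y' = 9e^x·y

Separating variables and integrating:
ln|y| = 9e^x + C

General solution: y = Ce^(9e^x)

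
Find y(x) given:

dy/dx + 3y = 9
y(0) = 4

General solution: y = 3 + Ce^(-3x)
Applying y(0) = 4: C = 4 - 3 = 1
Particular solution: y = 3 + e^(-3x)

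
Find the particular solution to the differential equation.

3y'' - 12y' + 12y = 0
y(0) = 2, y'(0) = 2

General solution: y = (C₁ + C₂x)e^(2x)
Repeated root r = 2
Applying ICs: C₁ = 2, C₂ = -2
Particular solution: y = (2 - 2x)e^(2x)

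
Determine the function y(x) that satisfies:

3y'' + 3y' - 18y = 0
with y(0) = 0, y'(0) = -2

General solution: y = C₁e^(2x) + C₂e^(-3x)
Applying ICs: C₁ = -2/5, C₂ = 2/5
Particular solution: y = -(2/5)e^(2x) + (2/5)e^(-3x)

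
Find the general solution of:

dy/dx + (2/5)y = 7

Using integrating factor method:

General solution: y = 35/2 + Ce^(-2x/5)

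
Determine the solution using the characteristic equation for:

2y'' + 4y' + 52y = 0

Characteristic equation: 2r² + 4r + 52 = 0
Divide by 2: r² + 2r + 26 = 0
Roots: r = -1 ± 5i (complex conjugates)
General solution: y = e^(-x)(C₁cos(5x) + C₂sin(5x))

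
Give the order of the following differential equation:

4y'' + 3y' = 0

The order is 2 (highest derivative is of order 2).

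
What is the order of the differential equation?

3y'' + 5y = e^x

The order is 2 (highest derivative is of order 2).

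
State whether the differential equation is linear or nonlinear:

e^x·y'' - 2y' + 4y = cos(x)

Linear (y and its derivatives appear to the first power only, no products of y terms)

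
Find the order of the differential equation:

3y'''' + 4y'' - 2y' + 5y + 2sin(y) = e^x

The order is 4 (highest derivative is of order 4).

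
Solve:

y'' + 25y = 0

Characteristic equation: r² + 25 = 0
Roots: r = ±5i (complex conjugates)
General solution: y = C₁cos(5x) + C₂sin(5x)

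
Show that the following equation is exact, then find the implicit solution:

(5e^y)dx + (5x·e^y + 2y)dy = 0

Verify exactness: ∂M/∂y = ∂N/∂x ✓
Find F(x,y) such that ∂F/∂x = M, ∂F/∂y = N
Solution: 5x·e^y + y² = C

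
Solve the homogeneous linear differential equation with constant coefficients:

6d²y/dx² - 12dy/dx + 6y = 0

Characteristic equation: 6r² - 12r + 6 = 0
Divide by 6: r² - 2r + 1 = 0
Factored: (r - 1)² = 0
Repeated root: r = 1
General solution: y = (C₁ + C₂x)e^x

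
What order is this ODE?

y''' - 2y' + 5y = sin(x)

The order is 3 (highest derivative is of order 3).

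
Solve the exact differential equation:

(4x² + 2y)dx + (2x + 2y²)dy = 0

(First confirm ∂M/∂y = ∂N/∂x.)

Verify exactness: ∂M/∂y = ∂N/∂x ✓
Find F(x,y) such that ∂F/∂x = M, ∂F/∂y = N
Solution: 4x³/3 + 2xy + 2y³/3 = C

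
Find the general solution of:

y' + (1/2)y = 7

Using integrating factor method:

General solution: y = 14 + Ce^(-x/2)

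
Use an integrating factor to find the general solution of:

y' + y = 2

Using integrating factor method:

General solution: y = 2 + Ce^(-x)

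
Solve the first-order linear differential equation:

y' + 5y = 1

Using integrating factor method:

General solution: y = 1/5 + Ce^(-5x)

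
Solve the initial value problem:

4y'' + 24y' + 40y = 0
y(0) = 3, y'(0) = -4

General solution: y = e^(-3x)(C₁cos(x) + C₂sin(x))
Complex roots r = -3 ± i
Applying ICs: C₁ = 3, C₂ = 5
Particular solution: y = e^(-3x)(3cos(x) + 5sin(x))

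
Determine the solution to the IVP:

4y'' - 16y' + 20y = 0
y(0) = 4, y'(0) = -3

General solution: y = e^(2x)(C₁cos(x) + C₂sin(x))
Complex roots r = 2 ± i
Applying ICs: C₁ = 4, C₂ = -11
Particular solution: y = e^(2x)(4cos(x) - 11sin(x))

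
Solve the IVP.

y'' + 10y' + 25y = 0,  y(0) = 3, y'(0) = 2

General solution: y = (C₁ + C₂x)e^(-5x)
Repeated root r = -5
Applying ICs: C₁ = 3, C₂ = 17
Particular solution: y = (3 + 17x)e^(-5x)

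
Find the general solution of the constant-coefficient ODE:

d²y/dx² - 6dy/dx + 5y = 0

Characteristic equation: r² - 6r + 5 = 0
Roots: r = 1, 5 (distinct real)
General solution: y = C₁e^x + C₂e^(5x)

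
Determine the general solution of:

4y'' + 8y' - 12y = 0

Characteristic equation: 4r² + 8r - 12 = 0
Divide by 4: r² + 2r - 3 = 0
Roots: r = 1, -3 (distinct real)
General solution: y = C₁e^x + C₂e^(-3x)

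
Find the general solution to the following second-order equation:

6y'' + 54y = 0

Characteristic equation: 6r² + 54 = 0
Divide by 6: r² + 9 = 0
Roots: r = ±3i (complex conjugates)
General solution: y = C₁cos(3x) + C₂sin(3x)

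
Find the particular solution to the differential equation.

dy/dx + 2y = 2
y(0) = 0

General solution: y = 1 + Ce^(-2x)
Applying y(0) = 0: C = 0 - 1 = -1
Particular solution: y = 1 - e^(-2x)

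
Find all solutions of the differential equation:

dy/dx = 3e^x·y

Separating variables and integrating:
ln|y| = 3e^x + C

General solution: y = Ce^(3e^x)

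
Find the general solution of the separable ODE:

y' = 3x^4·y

Separating variables and integrating:
ln|y| = 3x^5/5 + C

General solution: y = Ce^(3x^5/5)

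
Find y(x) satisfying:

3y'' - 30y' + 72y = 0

Characteristic equation: 3r² - 30r + 72 = 0
Divide by 3: r² - 10r + 24 = 0
Roots: r = 4, 6 (distinct real)
General solution: y = C₁e^(4x) + C₂e^(6x)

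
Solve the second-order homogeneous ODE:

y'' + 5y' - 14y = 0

Characteristic equation: r² + 5r - 14 = 0
Roots: r = 2, -7 (distinct real)
General solution: y = C₁e^(2x) + C₂e^(-7x)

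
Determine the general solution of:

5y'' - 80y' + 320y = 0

Characteristic equation: 5r² - 80r + 320 = 0
Divide by 5: r² - 16r + 64 = 0
Factored: (r - 8)² = 0
Repeated root: r = 8
General solution: y = (C₁ + C₂x)e^(8x)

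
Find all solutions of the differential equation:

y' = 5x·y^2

Separating variables and integrating:
-1/y = 5x^2/2 + C

General solution: y^-1 = (-5/2)x^2 + C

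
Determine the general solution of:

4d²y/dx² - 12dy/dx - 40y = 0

Characteristic equation: 4r² - 12r - 40 = 0
Divide by 4: r² - 3r - 10 = 0
Roots: r = 5, -2 (distinct real)
General solution: y = C₁e^(5x) + C₂e^(-2x)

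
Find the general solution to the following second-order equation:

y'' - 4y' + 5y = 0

Characteristic equation: r² - 4r + 5 = 0
Roots: r = 2 ± i (complex conjugates)
General solution: y = e^(2x)(C₁cos(x) + C₂sin(x))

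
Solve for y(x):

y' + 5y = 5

Using integrating factor method:

General solution: y = 1 + Ce^(-5x)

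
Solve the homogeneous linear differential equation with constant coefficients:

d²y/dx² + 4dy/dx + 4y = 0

Characteristic equation: r² + 4r + 4 = 0
Factored: (r + 2)² = 0
Repeated root: r = -2
General solution: y = (C₁ + C₂x)e^(-2x)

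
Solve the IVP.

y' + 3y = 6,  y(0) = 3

General solution: y = 2 + Ce^(-3x)
Applying y(0) = 3: C = 3 - 2 = 1
Particular solution: y = 2 + e^(-3x)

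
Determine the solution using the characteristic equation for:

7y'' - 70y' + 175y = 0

Characteristic equation: 7r² - 70r + 175 = 0
Divide by 7: r² - 10r + 25 = 0
Factored: (r - 5)² = 0
Repeated root: r = 5
General solution: y = (C₁ + C₂x)e^(5x)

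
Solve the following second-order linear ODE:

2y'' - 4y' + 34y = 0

Characteristic equation: 2r² - 4r + 34 = 0
Divide by 2: r² - 2r + 17 = 0
Roots: r = 1 ± 4i (complex conjugates)
General solution: y = e^x(C₁cos(4x) + C₂sin(4x))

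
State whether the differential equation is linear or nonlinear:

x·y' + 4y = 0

Linear (y and its derivatives appear to the first power only, no products of y terms)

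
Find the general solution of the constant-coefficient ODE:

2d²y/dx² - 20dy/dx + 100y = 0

Characteristic equation: 2r² - 20r + 100 = 0
Divide by 2: r² - 10r + 50 = 0
Roots: r = 5 ± 5i (complex conjugates)
General solution: y = e^(5x)(C₁cos(5x) + C₂sin(5x))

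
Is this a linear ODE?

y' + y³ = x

No. Nonlinear (y³ term)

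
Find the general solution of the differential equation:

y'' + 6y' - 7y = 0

Characteristic equation: r² + 6r - 7 = 0
Roots: r = 1, -7 (distinct real)
General solution: y = C₁e^x + C₂e^(-7x)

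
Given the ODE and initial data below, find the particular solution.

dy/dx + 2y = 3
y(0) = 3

General solution: y = 3/2 + Ce^(-2x)
Applying y(0) = 3: C = 3 - 3/2 = 3/2
Particular solution: y = 3/2 + (3/2)e^(-2x)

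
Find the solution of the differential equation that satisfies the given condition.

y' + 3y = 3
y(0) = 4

General solution: y = 1 + Ce^(-3x)
Applying y(0) = 4: C = 4 - 1 = 3
Particular solution: y = 1 + 3e^(-3x)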